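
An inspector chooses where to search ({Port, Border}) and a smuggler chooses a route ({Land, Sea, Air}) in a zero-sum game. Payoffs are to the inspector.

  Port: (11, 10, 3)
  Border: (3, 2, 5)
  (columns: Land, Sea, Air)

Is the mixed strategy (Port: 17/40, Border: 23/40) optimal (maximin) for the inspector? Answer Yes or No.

Against Land this mix gives (17/40)·11 + (23/40)·3 = 32/5.
Against Sea this mix gives (17/40)·10 + (23/40)·2 = 27/5.
Against Air this mix gives (17/40)·3 + (23/40)·5 = 83/20.
The smuggler will play Air, holding the inspector to 83/20. Shifting weight toward the row that does better against Air would raise this floor (the equalizing mix achieves 22/5 against both Air and Sea), so the proposed strategy is not optimal.

No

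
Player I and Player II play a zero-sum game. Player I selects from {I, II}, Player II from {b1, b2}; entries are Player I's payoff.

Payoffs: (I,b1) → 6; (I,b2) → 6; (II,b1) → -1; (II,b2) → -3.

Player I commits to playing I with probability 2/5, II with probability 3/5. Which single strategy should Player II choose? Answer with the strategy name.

b2

If Player II plays b1, Player I's expected payoff is (2/5)·6 + (3/5)·(-1) = 9/5.
If Player II plays b2, Player I's expected payoff is (2/5)·6 + (3/5)·(-3) = 3/5.
Player II minimizes Player I's payoff; the smallest is 3/5, so the best response is b2.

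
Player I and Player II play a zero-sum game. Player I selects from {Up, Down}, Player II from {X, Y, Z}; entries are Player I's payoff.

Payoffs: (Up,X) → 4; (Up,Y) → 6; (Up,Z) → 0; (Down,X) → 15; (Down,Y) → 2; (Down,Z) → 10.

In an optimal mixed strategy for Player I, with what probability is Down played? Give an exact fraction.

3/7

Row minima: Up → 0, Down → 2; maximin = 2.
Column maxima: X → 15, Y → 6, Z → 10; minimax = 6.
2 ≠ 6, so there is no saddle point; optimal play is mixed.
X is strictly dominated by Z (it gives Player I strictly more in every row), so Player II never plays it.
On the remaining 2×2 (Up, Down vs Y, Z):
Let Player I play Up with probability p. Expected payoff against Y: 6p + 2(1−p) = 4p + 2; against Z: 0p + 10(1−p) = −10p + 10.
Setting these equal: 4p + 2 = −10p + 10 ⇒ 14p = 8 ⇒ p = 4/7, and the value is (4)·(4/7) + 2 = 30/7.
For Player II: with q = P(Y), equating Up's and Down's payoffs gives 6q = −8q + 10 ⇒ q = 5/7.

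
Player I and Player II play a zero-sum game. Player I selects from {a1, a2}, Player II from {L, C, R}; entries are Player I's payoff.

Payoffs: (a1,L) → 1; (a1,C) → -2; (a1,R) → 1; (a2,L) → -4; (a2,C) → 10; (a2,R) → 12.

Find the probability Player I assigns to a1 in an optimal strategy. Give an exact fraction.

14/17

Row minima: a1 → -2, a2 → -4; maximin = -2.
Column maxima: L → 1, C → 10, R → 12; minimax = 1.
-2 ≠ 1, so there is no saddle point; optimal play is mixed.
R is strictly dominated by C (it gives Player I strictly more in every row), so Player II never plays it.
On the remaining 2×2 (a1, a2 vs L, C):
Let Player I play a1 with probability p. Expected payoff against L: 1p + (-4)(1−p) = 5p − 4; against C: (-2)p + 10(1−p) = −12p + 10.
Setting these equal: 5p − 4 = −12p + 10 ⇒ 17p = 14 ⇒ p = 14/17, and the value is (5)·(14/17) − 4 = 2/17.
For Player II: with q = P(L), equating a1's and a2's payoffs gives 3q − 2 = −14q + 10 ⇒ q = 12/17.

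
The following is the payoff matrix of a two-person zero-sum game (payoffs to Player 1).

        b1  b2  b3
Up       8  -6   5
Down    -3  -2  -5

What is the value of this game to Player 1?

Row minima: Up → -6, Down → -5; maximin = -5.
Column maxima: b1 → 8, b2 → -2, b3 → 5; minimax = -2.
-5 ≠ -2, so there is no saddle point; optimal play is mixed.
b1 is strictly dominated by b3 (it gives Player 1 strictly more in every row), so Player 2 never plays it.
On the remaining 2×2 (Up, Down vs b2, b3):
Let Player 1 play Up with probability p. Expected payoff against b2: (-6)p + (-2)(1−p) = −4p − 2; against b3: 5p + (-5)(1−p) = 10p − 5.
Setting these equal: −4p − 2 = 10p − 5 ⇒ −14p = -3 ⇒ p = 3/14, and the value is (-4)·(3/14) − 2 = -20/7.
For Player 2: with q = P(b2), equating Up's and Down's payoffs gives −11q + 5 = 3q − 5 ⇒ q = 5/7.

-20/7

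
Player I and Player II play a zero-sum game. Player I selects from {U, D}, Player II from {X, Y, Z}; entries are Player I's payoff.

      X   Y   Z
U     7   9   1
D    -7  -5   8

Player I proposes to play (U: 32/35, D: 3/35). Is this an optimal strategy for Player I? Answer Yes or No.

No

Against X this mix gives (32/35)·7 + (3/35)·(-7) = 29/5.
Against Y this mix gives (32/35)·9 + (3/35)·(-5) = 39/5.
Against Z this mix gives (32/35)·1 + (3/35)·8 = 8/5.
Player II will play Z, holding Player I to 8/5. Shifting weight toward the row that does better against Z would raise this floor (the equalizing mix achieves 3 against both Z and X), so the proposed strategy is not optimal.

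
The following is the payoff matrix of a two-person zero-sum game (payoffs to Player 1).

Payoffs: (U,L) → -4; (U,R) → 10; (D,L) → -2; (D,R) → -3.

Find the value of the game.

-32/15

Row minima: U → -4, D → -3; maximin = -3.
Column maxima: L → -2, R → 10; minimax = -2.
-3 ≠ -2, so there is no saddle point; optimal play is mixed.
Let Player 1 play U with probability p. Expected payoff against L: (-4)p + (-2)(1−p) = −2p − 2; against R: 10p + (-3)(1−p) = 13p − 3.
Setting these equal: −2p − 2 = 13p − 3 ⇒ −15p = -1 ⇒ p = 1/15, and the value is (-2)·(1/15) − 2 = -32/15.
For Player 2: with q = P(L), equating U's and D's payoffs gives −14q + 10 = q − 3 ⇒ q = 13/15.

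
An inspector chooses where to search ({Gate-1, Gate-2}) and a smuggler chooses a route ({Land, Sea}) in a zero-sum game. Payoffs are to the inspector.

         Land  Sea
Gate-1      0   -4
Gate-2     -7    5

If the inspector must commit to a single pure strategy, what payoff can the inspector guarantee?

-4

Row minima: Gate-1 → -4, Gate-2 → -7.
The best of these is -4.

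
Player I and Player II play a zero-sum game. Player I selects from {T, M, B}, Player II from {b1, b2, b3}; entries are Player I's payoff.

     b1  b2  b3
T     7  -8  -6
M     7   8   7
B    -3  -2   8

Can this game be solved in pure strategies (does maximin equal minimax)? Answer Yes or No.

Yes

Row minima: T → -8, M → 7, B → -3; maximin = 7.
Column maxima: b1 → 7, b2 → 8, b3 → 8; minimax = 7.
maximin = minimax = 7, so a saddle point exists.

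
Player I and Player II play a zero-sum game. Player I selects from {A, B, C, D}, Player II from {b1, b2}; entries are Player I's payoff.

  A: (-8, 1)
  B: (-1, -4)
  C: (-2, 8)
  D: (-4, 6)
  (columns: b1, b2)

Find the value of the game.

-16/13

Row minima: A → -8, B → -4, C → -2, D → -4; maximin = -2.
Column maxima: b1 → -1, b2 → 8; minimax = -1.
-2 ≠ -1, so there is no saddle point; optimal play is mixed.
A is strictly dominated by C, so Player I never plays it.
D is strictly dominated by C, so Player I never plays it.
On the remaining 2×2 (B, C vs b1, b2):
Let Player I play B with probability p. Expected payoff against b1: (-1)p + (-2)(1−p) = p − 2; against b2: (-4)p + 8(1−p) = −12p + 8.
Setting these equal: p − 2 = −12p + 8 ⇒ 13p = 10 ⇒ p = 10/13, and the value is (1)·(10/13) − 2 = -16/13.
For Player II: with q = P(b1), equating B's and C's payoffs gives 3q − 4 = −10q + 8 ⇒ q = 12/13.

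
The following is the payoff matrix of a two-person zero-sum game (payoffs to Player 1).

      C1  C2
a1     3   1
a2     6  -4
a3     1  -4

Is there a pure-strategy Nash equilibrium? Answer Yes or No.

Row minima: a1 → 1, a2 → -4, a3 → -4; maximin = 1.
Column maxima: C1 → 6, C2 → 1; minimax = 1.
maximin = minimax = 1, so a saddle point exists.

Yes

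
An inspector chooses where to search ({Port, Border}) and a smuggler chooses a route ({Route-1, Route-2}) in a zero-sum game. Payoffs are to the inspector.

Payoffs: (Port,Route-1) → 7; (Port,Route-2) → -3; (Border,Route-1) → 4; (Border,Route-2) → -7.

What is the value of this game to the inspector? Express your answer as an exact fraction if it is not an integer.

-3

Row minima: Port → -3, Border → -7; maximin = -3.
Column maxima: Route-1 → 7, Route-2 → -3; minimax = -3.
Since maximin = minimax = -3, there is a saddle point and the value is -3.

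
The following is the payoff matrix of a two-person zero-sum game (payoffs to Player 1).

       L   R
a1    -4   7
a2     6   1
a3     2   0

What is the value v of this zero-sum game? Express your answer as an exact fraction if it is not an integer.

23/8

Row minima: a1 → -4, a2 → 1, a3 → 0; maximin = 1.
Column maxima: L → 6, R → 7; minimax = 6.
1 ≠ 6, so there is no saddle point; optimal play is mixed.
a3 is strictly dominated by a2, so Player 1 never plays it.
On the remaining 2×2 (a1, a2 vs L, R):
Let Player 1 play a1 with probability p. Expected payoff against L: (-4)p + 6(1−p) = −10p + 6; against R: 7p + 1(1−p) = 6p + 1.
Setting these equal: −10p + 6 = 6p + 1 ⇒ −16p = -5 ⇒ p = 5/16, and the value is (-10)·(5/16) + 6 = 23/8.
For Player 2: with q = P(L), equating a1's and a2's payoffs gives −11q + 7 = 5q + 1 ⇒ q = 3/8.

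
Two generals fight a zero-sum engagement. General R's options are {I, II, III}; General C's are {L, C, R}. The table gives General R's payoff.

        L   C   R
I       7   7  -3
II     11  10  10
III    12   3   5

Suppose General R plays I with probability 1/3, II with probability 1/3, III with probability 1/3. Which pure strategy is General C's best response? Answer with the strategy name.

R

If General C plays L, General R's expected payoff is (1/3)·7 + (1/3)·11 + (1/3)·12 = 10.
If General C plays C, General R's expected payoff is (1/3)·7 + (1/3)·10 + (1/3)·3 = 20/3.
If General C plays R, General R's expected payoff is (1/3)·(-3) + (1/3)·10 + (1/3)·5 = 4.
General C minimizes General R's payoff; the smallest is 4, so the best response is R.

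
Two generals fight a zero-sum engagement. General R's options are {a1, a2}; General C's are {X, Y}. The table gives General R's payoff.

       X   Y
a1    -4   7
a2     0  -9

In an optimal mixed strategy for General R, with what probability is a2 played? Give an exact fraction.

11/20

Row minima: a1 → -4, a2 → -9; maximin = -4.
Column maxima: X → 0, Y → 7; minimax = 0.
-4 ≠ 0, so there is no saddle point; optimal play is mixed.
Let General R play a1 with probability p. Expected payoff against X: (-4)p + 0(1−p) = −4p; against Y: 7p + (-9)(1−p) = 16p − 9.
Setting these equal: −4p = 16p − 9 ⇒ −20p = -9 ⇒ p = 9/20, and the value is (-4)·(9/20) = -9/5.
For General C: with q = P(X), equating a1's and a2's payoffs gives −11q + 7 = 9q − 9 ⇒ q = 4/5.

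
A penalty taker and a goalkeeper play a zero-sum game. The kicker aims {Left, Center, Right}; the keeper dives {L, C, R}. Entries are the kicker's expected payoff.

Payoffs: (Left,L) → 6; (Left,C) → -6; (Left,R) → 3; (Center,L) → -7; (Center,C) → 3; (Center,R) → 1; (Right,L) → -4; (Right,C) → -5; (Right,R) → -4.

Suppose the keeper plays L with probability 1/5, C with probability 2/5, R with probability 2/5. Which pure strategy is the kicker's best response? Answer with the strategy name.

Center

Expected payoff of Left: (1/5)·6 + (2/5)·(-6) + (2/5)·3 = 0.
Expected payoff of Center: (1/5)·(-7) + (2/5)·3 + (2/5)·1 = 1/5.
Expected payoff of Right: (1/5)·(-4) + (2/5)·(-5) + (2/5)·(-4) = -22/5.
The largest is 1/5, so the kicker's best response is Center.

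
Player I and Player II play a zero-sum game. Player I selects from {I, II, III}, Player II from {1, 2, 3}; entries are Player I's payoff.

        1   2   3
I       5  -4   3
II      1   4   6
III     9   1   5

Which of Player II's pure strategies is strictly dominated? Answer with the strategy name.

2 holds Player I's payoff strictly below 3 in every row: -4 < 3, 4 < 6, 1 < 5.
So 3 is strictly dominated for Player II.

3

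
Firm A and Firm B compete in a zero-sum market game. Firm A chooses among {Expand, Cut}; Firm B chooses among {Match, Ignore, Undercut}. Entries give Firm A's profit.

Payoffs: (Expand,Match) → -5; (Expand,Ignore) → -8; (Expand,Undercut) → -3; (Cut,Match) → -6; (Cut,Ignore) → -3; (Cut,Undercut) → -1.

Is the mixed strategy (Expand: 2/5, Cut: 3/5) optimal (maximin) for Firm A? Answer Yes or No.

No

Against Match this mix gives (2/5)·(-5) + (3/5)·(-6) = -28/5.
Against Ignore this mix gives (2/5)·(-8) + (3/5)·(-3) = -5.
Against Undercut this mix gives (2/5)·(-3) + (3/5)·(-1) = -9/5.
Firm B will play Match, holding Firm A to -28/5. Shifting weight toward the row that does better against Match would raise this floor (the equalizing mix achieves -11/2 against both Match and Ignore), so the proposed strategy is not optimal.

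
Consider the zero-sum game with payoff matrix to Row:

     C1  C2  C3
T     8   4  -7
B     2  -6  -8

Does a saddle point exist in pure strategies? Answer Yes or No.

Yes

Row minima: T → -7, B → -8; maximin = -7.
Column maxima: C1 → 8, C2 → 4, C3 → -7; minimax = -7.
maximin = minimax = -7, so a saddle point exists.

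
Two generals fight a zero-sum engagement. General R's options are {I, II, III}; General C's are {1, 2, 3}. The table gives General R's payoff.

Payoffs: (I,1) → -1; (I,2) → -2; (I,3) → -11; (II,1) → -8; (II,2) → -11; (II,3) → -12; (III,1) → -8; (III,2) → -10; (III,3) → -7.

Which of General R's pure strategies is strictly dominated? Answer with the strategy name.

I gives a strictly higher payoff than II against every column: -1 > -8, -2 > -11, -11 > -12.
So II is strictly dominated and General R never plays it.

II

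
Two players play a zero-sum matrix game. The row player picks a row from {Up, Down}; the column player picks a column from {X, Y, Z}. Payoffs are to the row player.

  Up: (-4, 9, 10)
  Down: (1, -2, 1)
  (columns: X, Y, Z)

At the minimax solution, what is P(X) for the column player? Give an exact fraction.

11/16

Row minima: Up → -4, Down → -2; maximin = -2.
Column maxima: X → 1, Y → 9, Z → 10; minimax = 1.
-2 ≠ 1, so there is no saddle point; optimal play is mixed.
Z is strictly dominated by Y (it gives the row player strictly more in every row), so the column player never plays it.
On the remaining 2×2 (Up, Down vs X, Y):
Let the row player play Up with probability p. Expected payoff against X: (-4)p + 1(1−p) = −5p + 1; against Y: 9p + (-2)(1−p) = 11p − 2.
Setting these equal: −5p + 1 = 11p − 2 ⇒ −16p = -3 ⇒ p = 3/16, and the value is (-5)·(3/16) + 1 = 1/16.
For the column player: with q = P(X), equating Up's and Down's payoffs gives −13q + 9 = 3q − 2 ⇒ q = 11/16.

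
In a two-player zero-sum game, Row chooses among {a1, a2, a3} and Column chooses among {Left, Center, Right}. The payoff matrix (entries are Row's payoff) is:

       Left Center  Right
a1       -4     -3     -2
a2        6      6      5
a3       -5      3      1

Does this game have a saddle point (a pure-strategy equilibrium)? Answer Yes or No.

Yes

Row minima: a1 → -4, a2 → 5, a3 → -5; maximin = 5.
Column maxima: Left → 6, Center → 6, Right → 5; minimax = 5.
maximin = minimax = 5, so a saddle point exists.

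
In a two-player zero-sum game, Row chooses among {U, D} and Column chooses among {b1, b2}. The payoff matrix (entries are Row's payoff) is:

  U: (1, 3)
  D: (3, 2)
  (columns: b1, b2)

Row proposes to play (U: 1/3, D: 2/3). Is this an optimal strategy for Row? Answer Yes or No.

Against b1 this mix gives (1/3)·1 + (2/3)·3 = 7/3.
Against b2 this mix gives (1/3)·3 + (2/3)·2 = 7/3.
All of Column's active replies (b1, b2) yield 7/3, and no column does worse for Row. The mix makes Column indifferent and guarantees 7/3, so it is optimal.

Yes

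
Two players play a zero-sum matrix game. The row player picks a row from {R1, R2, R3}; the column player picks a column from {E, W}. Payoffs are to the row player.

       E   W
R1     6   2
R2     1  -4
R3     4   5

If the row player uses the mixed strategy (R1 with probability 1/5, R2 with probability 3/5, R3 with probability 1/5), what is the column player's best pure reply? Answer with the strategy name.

W

If the column player plays E, the row player's expected payoff is (1/5)·6 + (3/5)·1 + (1/5)·4 = 13/5.
If the column player plays W, the row player's expected payoff is (1/5)·2 + (3/5)·(-4) + (1/5)·5 = -1.
The column player minimizes the row player's payoff; the smallest is -1, so the best response is W.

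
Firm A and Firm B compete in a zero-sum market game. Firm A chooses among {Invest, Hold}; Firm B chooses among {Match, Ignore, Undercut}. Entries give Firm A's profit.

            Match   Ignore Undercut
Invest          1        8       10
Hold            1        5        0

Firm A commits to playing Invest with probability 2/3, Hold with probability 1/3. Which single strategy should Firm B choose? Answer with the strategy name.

If Firm B plays Match, Firm A's expected payoff is (2/3)·1 + (1/3)·1 = 1.
If Firm B plays Ignore, Firm A's expected payoff is (2/3)·8 + (1/3)·5 = 7.
If Firm B plays Undercut, Firm A's expected payoff is (2/3)·10 + (1/3)·0 = 20/3.
Firm B minimizes Firm A's payoff; the smallest is 1, so the best response is Match.

Match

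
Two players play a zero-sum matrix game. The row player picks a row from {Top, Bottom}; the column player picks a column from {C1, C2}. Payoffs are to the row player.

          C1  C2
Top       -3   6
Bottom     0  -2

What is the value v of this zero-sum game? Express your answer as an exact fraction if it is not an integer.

-6/11

Row minima: Top → -3, Bottom → -2; maximin = -2.
Column maxima: C1 → 0, C2 → 6; minimax = 0.
-2 ≠ 0, so there is no saddle point; optimal play is mixed.
Let the row player play Top with probability p. Expected payoff against C1: (-3)p + 0(1−p) = −3p; against C2: 6p + (-2)(1−p) = 8p − 2.
Setting these equal: −3p = 8p − 2 ⇒ −11p = -2 ⇒ p = 2/11, and the value is (-3)·(2/11) = -6/11.
For the column player: with q = P(C1), equating Top's and Bottom's payoffs gives −9q + 6 = 2q − 2 ⇒ q = 8/11.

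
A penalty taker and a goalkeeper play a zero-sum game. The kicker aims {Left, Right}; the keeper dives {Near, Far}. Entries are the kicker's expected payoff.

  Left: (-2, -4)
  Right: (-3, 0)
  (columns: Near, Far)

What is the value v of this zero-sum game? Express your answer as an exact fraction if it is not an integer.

-12/5

Row minima: Left → -4, Right → -3; maximin = -3.
Column maxima: Near → -2, Far → 0; minimax = -2.
-3 ≠ -2, so there is no saddle point; optimal play is mixed.
Let the kicker play Left with probability p. Expected payoff against Near: (-2)p + (-3)(1−p) = p − 3; against Far: (-4)p + 0(1−p) = −4p.
Setting these equal: p − 3 = −4p ⇒ 5p = 3 ⇒ p = 3/5, and the value is (1)·(3/5) − 3 = -12/5.
For the keeper: with q = P(Near), equating Left's and Right's payoffs gives 2q − 4 = −3q ⇒ q = 4/5.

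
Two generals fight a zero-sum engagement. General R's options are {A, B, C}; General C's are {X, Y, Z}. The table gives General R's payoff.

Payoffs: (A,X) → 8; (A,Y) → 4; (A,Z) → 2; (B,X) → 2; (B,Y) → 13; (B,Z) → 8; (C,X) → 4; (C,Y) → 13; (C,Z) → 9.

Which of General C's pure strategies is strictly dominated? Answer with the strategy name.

Y

Z holds General R's payoff strictly below Y in every row: 2 < 4, 8 < 13, 9 < 13.
So Y is strictly dominated for General C.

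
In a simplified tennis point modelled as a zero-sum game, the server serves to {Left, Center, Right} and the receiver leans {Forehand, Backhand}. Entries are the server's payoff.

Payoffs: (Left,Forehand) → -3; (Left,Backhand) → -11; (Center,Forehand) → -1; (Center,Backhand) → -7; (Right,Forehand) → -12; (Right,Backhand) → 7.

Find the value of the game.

Row minima: Left → -11, Center → -7, Right → -12; maximin = -7.
Column maxima: Forehand → -1, Backhand → 7; minimax = -1.
-7 ≠ -1, so there is no saddle point; optimal play is mixed.
Left is strictly dominated by Center, so the server never plays it.
On the remaining 2×2 (Center, Right vs Forehand, Backhand):
Let the server play Center with probability p. Expected payoff against Forehand: (-1)p + (-12)(1−p) = 11p − 12; against Backhand: (-7)p + 7(1−p) = −14p + 7.
Setting these equal: 11p − 12 = −14p + 7 ⇒ 25p = 19 ⇒ p = 19/25, and the value is (11)·(19/25) − 12 = -91/25.
For the receiver: with q = P(Forehand), equating Center's and Right's payoffs gives 6q − 7 = −19q + 7 ⇒ q = 14/25.

-91/25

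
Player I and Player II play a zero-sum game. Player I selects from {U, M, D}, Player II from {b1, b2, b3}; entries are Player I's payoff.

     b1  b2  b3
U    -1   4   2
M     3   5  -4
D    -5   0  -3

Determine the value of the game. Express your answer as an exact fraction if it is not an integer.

1/5

Row minima: U → -1, M → -4, D → -5; maximin = -1.
Column maxima: b1 → 3, b2 → 5, b3 → 2; minimax = 2.
-1 ≠ 2, so there is no saddle point; optimal play is mixed.
D is strictly dominated by U, so Player I never plays it.
b2 is strictly dominated by b1 (it gives Player I strictly more in every row), so Player II never plays it.
On the remaining 2×2 (U, M vs b1, b3):
Let Player I play U with probability p. Expected payoff against b1: (-1)p + 3(1−p) = −4p + 3; against b3: 2p + (-4)(1−p) = 6p − 4.
Setting these equal: −4p + 3 = 6p − 4 ⇒ −10p = -7 ⇒ p = 7/10, and the value is (-4)·(7/10) + 3 = 1/5.
For Player II: with q = P(b1), equating U's and M's payoffs gives −3q + 2 = 7q − 4 ⇒ q = 3/5.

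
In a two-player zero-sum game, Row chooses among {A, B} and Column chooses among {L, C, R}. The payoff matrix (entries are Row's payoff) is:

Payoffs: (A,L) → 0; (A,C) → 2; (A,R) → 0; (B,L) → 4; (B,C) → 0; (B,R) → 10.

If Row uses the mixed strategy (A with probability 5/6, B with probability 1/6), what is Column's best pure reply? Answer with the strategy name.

If Column plays L, Row's expected payoff is (5/6)·0 + (1/6)·4 = 2/3.
If Column plays C, Row's expected payoff is (5/6)·2 + (1/6)·0 = 5/3.
If Column plays R, Row's expected payoff is (5/6)·0 + (1/6)·10 = 5/3.
Column minimizes Row's payoff; the smallest is 2/3, so the best response is L.

L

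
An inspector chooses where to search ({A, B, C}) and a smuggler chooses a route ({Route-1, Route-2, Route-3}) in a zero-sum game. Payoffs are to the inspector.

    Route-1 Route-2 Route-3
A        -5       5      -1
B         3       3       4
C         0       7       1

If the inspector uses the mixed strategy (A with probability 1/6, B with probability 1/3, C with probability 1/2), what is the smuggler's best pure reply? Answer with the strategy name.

Route-1

If the smuggler plays Route-1, the inspector's expected payoff is (1/6)·(-5) + (1/3)·3 + (1/2)·0 = 1/6.
If the smuggler plays Route-2, the inspector's expected payoff is (1/6)·5 + (1/3)·3 + (1/2)·7 = 16/3.
If the smuggler plays Route-3, the inspector's expected payoff is (1/6)·(-1) + (1/3)·4 + (1/2)·1 = 5/3.
The smuggler minimizes the inspector's payoff; the smallest is 1/6, so the best response is Route-1.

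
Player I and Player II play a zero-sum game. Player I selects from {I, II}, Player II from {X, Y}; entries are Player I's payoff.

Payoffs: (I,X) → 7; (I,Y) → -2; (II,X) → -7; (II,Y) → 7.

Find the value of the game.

35/23

Row minima: I → -2, II → -7; maximin = -2.
Column maxima: X → 7, Y → 7; minimax = 7.
-2 ≠ 7, so there is no saddle point; optimal play is mixed.
Let Player I play I with probability p. Expected payoff against X: 7p + (-7)(1−p) = 14p − 7; against Y: (-2)p + 7(1−p) = −9p + 7.
Setting these equal: 14p − 7 = −9p + 7 ⇒ 23p = 14 ⇒ p = 14/23, and the value is (14)·(14/23) − 7 = 35/23.
For Player II: with q = P(X), equating I's and II's payoffs gives 9q − 2 = −14q + 7 ⇒ q = 9/23.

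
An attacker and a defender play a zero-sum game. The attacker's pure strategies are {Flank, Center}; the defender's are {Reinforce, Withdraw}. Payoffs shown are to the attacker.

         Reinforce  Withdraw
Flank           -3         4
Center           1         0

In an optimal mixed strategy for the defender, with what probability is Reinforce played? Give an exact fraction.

Row minima: Flank → -3, Center → 0; maximin = 0.
Column maxima: Reinforce → 1, Withdraw → 4; minimax = 1.
0 ≠ 1, so there is no saddle point; optimal play is mixed.
Let the attacker play Flank with probability p. Expected payoff against Reinforce: (-3)p + 1(1−p) = −4p + 1; against Withdraw: 4p + 0(1−p) = 4p.
Setting these equal: −4p + 1 = 4p ⇒ −8p = -1 ⇒ p = 1/8, and the value is (-4)·(1/8) + 1 = 1/2.
For the defender: with q = P(Reinforce), equating Flank's and Center's payoffs gives −7q + 4 = q ⇒ q = 1/2.

1/2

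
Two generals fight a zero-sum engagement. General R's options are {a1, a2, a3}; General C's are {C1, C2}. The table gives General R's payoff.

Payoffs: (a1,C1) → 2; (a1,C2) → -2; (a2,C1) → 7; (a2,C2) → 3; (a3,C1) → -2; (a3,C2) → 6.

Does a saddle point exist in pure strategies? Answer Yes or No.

No

Row minima: a1 → -2, a2 → 3, a3 → -2; maximin = 3.
Column maxima: C1 → 7, C2 → 6; minimax = 6.
3 ≠ 6, so no pure-strategy equilibrium exists.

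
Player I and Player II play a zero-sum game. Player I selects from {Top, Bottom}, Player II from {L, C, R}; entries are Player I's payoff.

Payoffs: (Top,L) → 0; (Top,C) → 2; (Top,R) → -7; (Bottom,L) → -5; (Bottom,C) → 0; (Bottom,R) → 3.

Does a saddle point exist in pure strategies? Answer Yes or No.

Row minima: Top → -7, Bottom → -5; maximin = -5.
Column maxima: L → 0, C → 2, R → 3; minimax = 0.
-5 ≠ 0, so no pure-strategy equilibrium exists.

No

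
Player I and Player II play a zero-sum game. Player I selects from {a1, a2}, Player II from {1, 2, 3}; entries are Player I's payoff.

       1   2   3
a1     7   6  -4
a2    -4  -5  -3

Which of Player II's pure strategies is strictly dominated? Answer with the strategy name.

2 holds Player I's payoff strictly below 1 in every row: 6 < 7, -5 < -4.
So 1 is strictly dominated for Player II.

1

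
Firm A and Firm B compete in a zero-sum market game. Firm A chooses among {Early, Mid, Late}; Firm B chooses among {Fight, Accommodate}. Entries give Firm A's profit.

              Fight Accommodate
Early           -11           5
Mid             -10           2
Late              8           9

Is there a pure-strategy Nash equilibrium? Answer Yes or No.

Yes

Row minima: Early → -11, Mid → -10, Late → 8; maximin = 8.
Column maxima: Fight → 8, Accommodate → 9; minimax = 8.
maximin = minimax = 8, so a saddle point exists.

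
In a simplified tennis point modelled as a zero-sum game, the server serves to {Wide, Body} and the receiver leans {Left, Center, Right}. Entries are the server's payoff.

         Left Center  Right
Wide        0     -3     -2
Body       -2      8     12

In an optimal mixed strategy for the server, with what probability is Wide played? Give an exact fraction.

Row minima: Wide → -3, Body → -2; maximin = -2.
Column maxima: Left → 0, Center → 8, Right → 12; minimax = 0.
-2 ≠ 0, so there is no saddle point; optimal play is mixed.
Right is strictly dominated by Center (it gives the server strictly more in every row), so the receiver never plays it.
On the remaining 2×2 (Wide, Body vs Left, Center):
Let the server play Wide with probability p. Expected payoff against Left: 0p + (-2)(1−p) = 2p − 2; against Center: (-3)p + 8(1−p) = −11p + 8.
Setting these equal: 2p − 2 = −11p + 8 ⇒ 13p = 10 ⇒ p = 10/13, and the value is (2)·(10/13) − 2 = -6/13.
For the receiver: with q = P(Left), equating Wide's and Body's payoffs gives 3q − 3 = −10q + 8 ⇒ q = 11/13.

10/13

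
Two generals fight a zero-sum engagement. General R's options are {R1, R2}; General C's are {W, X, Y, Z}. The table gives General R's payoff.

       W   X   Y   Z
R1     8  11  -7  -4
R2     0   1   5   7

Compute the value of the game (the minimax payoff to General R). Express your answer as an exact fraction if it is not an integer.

2

Row minima: R1 → -7, R2 → 0; maximin = 0.
Column maxima: W → 8, X → 11, Y → 5, Z → 7; minimax = 5.
0 ≠ 5, so there is no saddle point; optimal play is mixed.
X is strictly dominated by W (it gives General R strictly more in every row), so General C never plays it.
Z is strictly dominated by Y (it gives General R strictly more in every row), so General C never plays it.
On the remaining 2×2 (R1, R2 vs W, Y):
Let General R play R1 with probability p. Expected payoff against W: 8p + 0(1−p) = 8p; against Y: (-7)p + 5(1−p) = −12p + 5.
Setting these equal: 8p = −12p + 5 ⇒ 20p = 5 ⇒ p = 1/4, and the value is (8)·(1/4) = 2.
For General C: with q = P(W), equating R1's and R2's payoffs gives 15q − 7 = −5q + 5 ⇒ q = 3/5.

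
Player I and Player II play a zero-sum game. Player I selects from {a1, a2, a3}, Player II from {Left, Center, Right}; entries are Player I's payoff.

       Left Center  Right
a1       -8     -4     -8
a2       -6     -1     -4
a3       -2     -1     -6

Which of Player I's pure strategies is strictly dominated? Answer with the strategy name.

a2 gives a strictly higher payoff than a1 against every column: -6 > -8, -1 > -4, -4 > -8.
So a1 is strictly dominated and Player I never plays it.

a1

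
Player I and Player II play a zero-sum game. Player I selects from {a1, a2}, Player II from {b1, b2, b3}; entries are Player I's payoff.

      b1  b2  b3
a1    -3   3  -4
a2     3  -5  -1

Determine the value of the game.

-23/11

Row minima: a1 → -4, a2 → -5; maximin = -4.
Column maxima: b1 → 3, b2 → 3, b3 → -1; minimax = -1.
-4 ≠ -1, so there is no saddle point; optimal play is mixed.
b1 is strictly dominated by b3 (it gives Player I strictly more in every row), so Player II never plays it.
On the remaining 2×2 (a1, a2 vs b2, b3):
Let Player I play a1 with probability p. Expected payoff against b2: 3p + (-5)(1−p) = 8p − 5; against b3: (-4)p + (-1)(1−p) = −3p − 1.
Setting these equal: 8p − 5 = −3p − 1 ⇒ 11p = 4 ⇒ p = 4/11, and the value is (8)·(4/11) − 5 = -23/11.
For Player II: with q = P(b2), equating a1's and a2's payoffs gives 7q − 4 = −4q − 1 ⇒ q = 3/11.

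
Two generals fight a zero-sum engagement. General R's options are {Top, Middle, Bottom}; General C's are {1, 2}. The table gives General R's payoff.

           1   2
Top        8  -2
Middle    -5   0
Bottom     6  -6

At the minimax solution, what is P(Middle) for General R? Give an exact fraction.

2/3

Row minima: Top → -2, Middle → -5, Bottom → -6; maximin = -2.
Column maxima: 1 → 8, 2 → 0; minimax = 0.
-2 ≠ 0, so there is no saddle point; optimal play is mixed.
Bottom is strictly dominated by Top, so General R never plays it.
On the remaining 2×2 (Top, Middle vs 1, 2):
Let General R play Top with probability p. Expected payoff against 1: 8p + (-5)(1−p) = 13p − 5; against 2: (-2)p + 0(1−p) = −2p.
Setting these equal: 13p − 5 = −2p ⇒ 15p = 5 ⇒ p = 1/3, and the value is (13)·(1/3) − 5 = -2/3.
For General C: with q = P(1), equating Top's and Middle's payoffs gives 10q − 2 = −5q ⇒ q = 2/15.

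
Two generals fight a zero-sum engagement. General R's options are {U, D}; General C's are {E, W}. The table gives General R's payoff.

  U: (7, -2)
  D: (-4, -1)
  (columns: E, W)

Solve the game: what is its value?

-5/4

Row minima: U → -2, D → -4; maximin = -2.
Column maxima: E → 7, W → -1; minimax = -1.
-2 ≠ -1, so there is no saddle point; optimal play is mixed.
Let General R play U with probability p. Expected payoff against E: 7p + (-4)(1−p) = 11p − 4; against W: (-2)p + (-1)(1−p) = −p − 1.
Setting these equal: 11p − 4 = −p − 1 ⇒ 12p = 3 ⇒ p = 1/4, and the value is (11)·(1/4) − 4 = -5/4.
For General C: with q = P(E), equating U's and D's payoffs gives 9q − 2 = −3q − 1 ⇒ q = 1/12.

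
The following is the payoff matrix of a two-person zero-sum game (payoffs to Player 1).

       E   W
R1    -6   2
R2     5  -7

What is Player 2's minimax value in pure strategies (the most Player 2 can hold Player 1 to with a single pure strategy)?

Column maxima: E → 5, W → 2.
The smallest of these is 2.

2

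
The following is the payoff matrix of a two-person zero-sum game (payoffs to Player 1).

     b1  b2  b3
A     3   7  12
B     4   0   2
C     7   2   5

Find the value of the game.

Row minima: A → 3, B → 0, C → 2; maximin = 3.
Column maxima: b1 → 7, b2 → 7, b3 → 12; minimax = 7.
3 ≠ 7, so there is no saddle point; optimal play is mixed.
B is strictly dominated by C, so Player 1 never plays it.
b3 is strictly dominated by b2 (it gives Player 1 strictly more in every row), so Player 2 never plays it.
On the remaining 2×2 (A, C vs b1, b2):
Let Player 1 play A with probability p. Expected payoff against b1: 3p + 7(1−p) = −4p + 7; against b2: 7p + 2(1−p) = 5p + 2.
Setting these equal: −4p + 7 = 5p + 2 ⇒ −9p = -5 ⇒ p = 5/9, and the value is (-4)·(5/9) + 7 = 43/9.
For Player 2: with q = P(b1), equating A's and C's payoffs gives −4q + 7 = 5q + 2 ⇒ q = 5/9.

43/9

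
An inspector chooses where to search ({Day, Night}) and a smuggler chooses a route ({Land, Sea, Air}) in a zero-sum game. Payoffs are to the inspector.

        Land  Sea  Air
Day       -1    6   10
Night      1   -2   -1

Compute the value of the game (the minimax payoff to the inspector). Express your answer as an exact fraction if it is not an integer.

Row minima: Day → -1, Night → -2; maximin = -1.
Column maxima: Land → 1, Sea → 6, Air → 10; minimax = 1.
-1 ≠ 1, so there is no saddle point; optimal play is mixed.
Air is strictly dominated by Sea (it gives the inspector strictly more in every row), so the smuggler never plays it.
On the remaining 2×2 (Day, Night vs Land, Sea):
Let the inspector play Day with probability p. Expected payoff against Land: (-1)p + 1(1−p) = −2p + 1; against Sea: 6p + (-2)(1−p) = 8p − 2.
Setting these equal: −2p + 1 = 8p − 2 ⇒ −10p = -3 ⇒ p = 3/10, and the value is (-2)·(3/10) + 1 = 2/5.
For the smuggler: with q = P(Land), equating Day's and Night's payoffs gives −7q + 6 = 3q − 2 ⇒ q = 4/5.

2/5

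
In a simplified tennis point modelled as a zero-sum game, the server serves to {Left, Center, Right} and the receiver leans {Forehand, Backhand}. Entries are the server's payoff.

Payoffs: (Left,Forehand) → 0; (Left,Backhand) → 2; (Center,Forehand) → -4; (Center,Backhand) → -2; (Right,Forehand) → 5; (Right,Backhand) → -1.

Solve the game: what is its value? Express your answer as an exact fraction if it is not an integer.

Row minima: Left → 0, Center → -4, Right → -1; maximin = 0.
Column maxima: Forehand → 5, Backhand → 2; minimax = 2.
0 ≠ 2, so there is no saddle point; optimal play is mixed.
Center is strictly dominated by Left, so the server never plays it.
On the remaining 2×2 (Left, Right vs Forehand, Backhand):
Let the server play Left with probability p. Expected payoff against Forehand: 0p + 5(1−p) = −5p + 5; against Backhand: 2p + (-1)(1−p) = 3p − 1.
Setting these equal: −5p + 5 = 3p − 1 ⇒ −8p = -6 ⇒ p = 3/4, and the value is (-5)·(3/4) + 5 = 5/4.
For the receiver: with q = P(Forehand), equating Left's and Right's payoffs gives −2q + 2 = 6q − 1 ⇒ q = 3/8.

5/4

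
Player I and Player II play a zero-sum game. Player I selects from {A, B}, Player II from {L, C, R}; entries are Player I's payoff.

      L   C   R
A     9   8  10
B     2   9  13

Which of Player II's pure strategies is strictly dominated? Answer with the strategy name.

R

L holds Player I's payoff strictly below R in every row: 9 < 10, 2 < 13.
So R is strictly dominated for Player II.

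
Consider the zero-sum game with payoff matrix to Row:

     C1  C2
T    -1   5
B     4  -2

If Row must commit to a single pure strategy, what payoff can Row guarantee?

-1

Row minima: T → -1, B → -2.
The best of these is -1.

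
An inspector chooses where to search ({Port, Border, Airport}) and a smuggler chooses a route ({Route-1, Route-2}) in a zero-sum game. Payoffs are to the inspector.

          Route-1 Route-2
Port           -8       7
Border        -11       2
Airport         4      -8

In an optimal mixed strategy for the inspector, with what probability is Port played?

4/9

Row minima: Port → -8, Border → -11, Airport → -8; maximin = -8.
Column maxima: Route-1 → 4, Route-2 → 7; minimax = 4.
-8 ≠ 4, so there is no saddle point; optimal play is mixed.
Border is strictly dominated by Port, so the inspector never plays it.
On the remaining 2×2 (Port, Airport vs Route-1, Route-2):
Let the inspector play Port with probability p. Expected payoff against Route-1: (-8)p + 4(1−p) = −12p + 4; against Route-2: 7p + (-8)(1−p) = 15p − 8.
Setting these equal: −12p + 4 = 15p − 8 ⇒ −27p = -12 ⇒ p = 4/9, and the value is (-12)·(4/9) + 4 = -4/3.
For the smuggler: with q = P(Route-1), equating Port's and Airport's payoffs gives −15q + 7 = 12q − 8 ⇒ q = 5/9.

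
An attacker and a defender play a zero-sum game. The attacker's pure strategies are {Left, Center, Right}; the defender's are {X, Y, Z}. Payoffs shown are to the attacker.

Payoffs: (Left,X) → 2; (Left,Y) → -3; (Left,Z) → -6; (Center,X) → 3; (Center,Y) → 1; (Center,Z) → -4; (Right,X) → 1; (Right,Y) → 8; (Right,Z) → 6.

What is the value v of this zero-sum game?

11/6

Row minima: Left → -6, Center → -4, Right → 1; maximin = 1.
Column maxima: X → 3, Y → 8, Z → 6; minimax = 3.
1 ≠ 3, so there is no saddle point; optimal play is mixed.
Left is strictly dominated by Center, so the attacker never plays it.
Y is strictly dominated by Z (it gives the attacker strictly more in every row), so the defender never plays it.
On the remaining 2×2 (Center, Right vs X, Z):
Let the attacker play Center with probability p. Expected payoff against X: 3p + 1(1−p) = 2p + 1; against Z: (-4)p + 6(1−p) = −10p + 6.
Setting these equal: 2p + 1 = −10p + 6 ⇒ 12p = 5 ⇒ p = 5/12, and the value is (2)·(5/12) + 1 = 11/6.
For the defender: with q = P(X), equating Center's and Right's payoffs gives 7q − 4 = −5q + 6 ⇒ q = 5/6.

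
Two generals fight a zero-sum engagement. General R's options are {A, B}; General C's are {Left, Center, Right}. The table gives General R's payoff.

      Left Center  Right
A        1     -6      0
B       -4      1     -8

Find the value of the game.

-16/5

Row minima: A → -6, B → -8; maximin = -6.
Column maxima: Left → 1, Center → 1, Right → 0; minimax = 0.
-6 ≠ 0, so there is no saddle point; optimal play is mixed.
Left is strictly dominated by Right (it gives General R strictly more in every row), so General C never plays it.
On the remaining 2×2 (A, B vs Center, Right):
Let General R play A with probability p. Expected payoff against Center: (-6)p + 1(1−p) = −7p + 1; against Right: 0p + (-8)(1−p) = 8p − 8.
Setting these equal: −7p + 1 = 8p − 8 ⇒ −15p = -9 ⇒ p = 3/5, and the value is (-7)·(3/5) + 1 = -16/5.
For General C: with q = P(Center), equating A's and B's payoffs gives −6q = 9q − 8 ⇒ q = 8/15.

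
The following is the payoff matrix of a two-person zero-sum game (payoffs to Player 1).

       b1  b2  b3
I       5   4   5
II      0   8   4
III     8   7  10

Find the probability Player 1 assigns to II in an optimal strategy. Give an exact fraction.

1/9

Row minima: I → 4, II → 0, III → 7; maximin = 7.
Column maxima: b1 → 8, b2 → 8, b3 → 10; minimax = 8.
7 ≠ 8, so there is no saddle point; optimal play is mixed.
I is strictly dominated by III, so Player 1 never plays it.
With I eliminated, b3 is strictly dominated by b1 (it gives Player 1 strictly more in every remaining row), so Player 2 never plays it.
On the remaining 2×2 (II, III vs b1, b2):
Let Player 1 play II with probability p. Expected payoff against b1: 0p + 8(1−p) = −8p + 8; against b2: 8p + 7(1−p) = p + 7.
Setting these equal: −8p + 8 = p + 7 ⇒ −9p = -1 ⇒ p = 1/9, and the value is (-8)·(1/9) + 8 = 64/9.
For Player 2: with q = P(b1), equating II's and III's payoffs gives −8q + 8 = q + 7 ⇒ q = 1/9.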